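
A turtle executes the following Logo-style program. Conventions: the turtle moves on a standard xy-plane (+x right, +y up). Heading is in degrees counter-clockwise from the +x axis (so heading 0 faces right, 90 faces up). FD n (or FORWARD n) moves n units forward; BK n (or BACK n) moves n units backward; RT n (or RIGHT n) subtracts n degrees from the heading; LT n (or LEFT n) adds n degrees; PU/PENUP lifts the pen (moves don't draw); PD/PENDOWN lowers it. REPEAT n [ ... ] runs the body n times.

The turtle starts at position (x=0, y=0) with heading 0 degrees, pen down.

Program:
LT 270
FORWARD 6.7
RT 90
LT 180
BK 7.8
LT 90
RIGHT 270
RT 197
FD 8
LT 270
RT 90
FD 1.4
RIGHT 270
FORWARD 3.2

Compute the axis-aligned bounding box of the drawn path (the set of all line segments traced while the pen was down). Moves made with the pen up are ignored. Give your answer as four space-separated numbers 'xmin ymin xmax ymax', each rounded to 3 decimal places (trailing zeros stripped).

Answer: -7.8 -11.69 0 0

Derivation:
Executing turtle program step by step:
Start: pos=(0,0), heading=0, pen down
LT 270: heading 0 -> 270
FD 6.7: (0,0) -> (0,-6.7) [heading=270, draw]
RT 90: heading 270 -> 180
LT 180: heading 180 -> 0
BK 7.8: (0,-6.7) -> (-7.8,-6.7) [heading=0, draw]
LT 90: heading 0 -> 90
RT 270: heading 90 -> 180
RT 197: heading 180 -> 343
FD 8: (-7.8,-6.7) -> (-0.15,-9.039) [heading=343, draw]
LT 270: heading 343 -> 253
RT 90: heading 253 -> 163
FD 1.4: (-0.15,-9.039) -> (-1.488,-8.63) [heading=163, draw]
RT 270: heading 163 -> 253
FD 3.2: (-1.488,-8.63) -> (-2.424,-11.69) [heading=253, draw]
Final: pos=(-2.424,-11.69), heading=253, 5 segment(s) drawn

Segment endpoints: x in {-7.8, -2.424, -1.488, -0.15, 0, 0}, y in {-11.69, -9.039, -8.63, -6.7, -6.7, 0}
xmin=-7.8, ymin=-11.69, xmax=0, ymax=0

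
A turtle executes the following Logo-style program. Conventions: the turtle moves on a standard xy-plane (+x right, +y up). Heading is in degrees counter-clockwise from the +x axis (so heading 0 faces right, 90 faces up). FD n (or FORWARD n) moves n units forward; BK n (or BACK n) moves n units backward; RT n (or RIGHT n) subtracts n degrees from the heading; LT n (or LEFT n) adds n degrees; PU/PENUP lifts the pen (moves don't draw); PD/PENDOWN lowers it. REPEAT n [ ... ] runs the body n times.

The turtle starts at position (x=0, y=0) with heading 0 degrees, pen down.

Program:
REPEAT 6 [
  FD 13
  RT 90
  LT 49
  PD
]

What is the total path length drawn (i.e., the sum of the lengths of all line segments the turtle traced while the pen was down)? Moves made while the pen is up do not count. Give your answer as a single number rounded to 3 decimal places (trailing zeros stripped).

Answer: 78

Derivation:
Executing turtle program step by step:
Start: pos=(0,0), heading=0, pen down
REPEAT 6 [
  -- iteration 1/6 --
  FD 13: (0,0) -> (13,0) [heading=0, draw]
  RT 90: heading 0 -> 270
  LT 49: heading 270 -> 319
  PD: pen down
  -- iteration 2/6 --
  FD 13: (13,0) -> (22.811,-8.529) [heading=319, draw]
  RT 90: heading 319 -> 229
  LT 49: heading 229 -> 278
  PD: pen down
  -- iteration 3/6 --
  FD 13: (22.811,-8.529) -> (24.62,-21.402) [heading=278, draw]
  RT 90: heading 278 -> 188
  LT 49: heading 188 -> 237
  PD: pen down
  -- iteration 4/6 --
  FD 13: (24.62,-21.402) -> (17.54,-32.305) [heading=237, draw]
  RT 90: heading 237 -> 147
  LT 49: heading 147 -> 196
  PD: pen down
  -- iteration 5/6 --
  FD 13: (17.54,-32.305) -> (5.044,-35.888) [heading=196, draw]
  RT 90: heading 196 -> 106
  LT 49: heading 106 -> 155
  PD: pen down
  -- iteration 6/6 --
  FD 13: (5.044,-35.888) -> (-6.738,-30.394) [heading=155, draw]
  RT 90: heading 155 -> 65
  LT 49: heading 65 -> 114
  PD: pen down
]
Final: pos=(-6.738,-30.394), heading=114, 6 segment(s) drawn

Segment lengths:
  seg 1: (0,0) -> (13,0), length = 13
  seg 2: (13,0) -> (22.811,-8.529), length = 13
  seg 3: (22.811,-8.529) -> (24.62,-21.402), length = 13
  seg 4: (24.62,-21.402) -> (17.54,-32.305), length = 13
  seg 5: (17.54,-32.305) -> (5.044,-35.888), length = 13
  seg 6: (5.044,-35.888) -> (-6.738,-30.394), length = 13
Total = 78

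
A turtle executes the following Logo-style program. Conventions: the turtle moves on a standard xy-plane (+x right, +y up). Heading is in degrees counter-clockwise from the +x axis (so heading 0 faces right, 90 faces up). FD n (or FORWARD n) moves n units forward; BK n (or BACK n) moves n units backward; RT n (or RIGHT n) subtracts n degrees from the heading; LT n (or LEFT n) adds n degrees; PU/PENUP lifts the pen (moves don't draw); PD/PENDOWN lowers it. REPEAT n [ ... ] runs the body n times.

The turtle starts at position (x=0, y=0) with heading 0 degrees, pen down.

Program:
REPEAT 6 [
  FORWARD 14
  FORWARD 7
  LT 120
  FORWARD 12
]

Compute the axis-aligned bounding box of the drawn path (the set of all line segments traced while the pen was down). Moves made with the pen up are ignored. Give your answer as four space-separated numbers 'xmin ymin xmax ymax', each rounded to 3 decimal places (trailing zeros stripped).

Answer: -12 0 21 28.579

Derivation:
Executing turtle program step by step:
Start: pos=(0,0), heading=0, pen down
REPEAT 6 [
  -- iteration 1/6 --
  FD 14: (0,0) -> (14,0) [heading=0, draw]
  FD 7: (14,0) -> (21,0) [heading=0, draw]
  LT 120: heading 0 -> 120
  FD 12: (21,0) -> (15,10.392) [heading=120, draw]
  -- iteration 2/6 --
  FD 14: (15,10.392) -> (8,22.517) [heading=120, draw]
  FD 7: (8,22.517) -> (4.5,28.579) [heading=120, draw]
  LT 120: heading 120 -> 240
  FD 12: (4.5,28.579) -> (-1.5,18.187) [heading=240, draw]
  -- iteration 3/6 --
  FD 14: (-1.5,18.187) -> (-8.5,6.062) [heading=240, draw]
  FD 7: (-8.5,6.062) -> (-12,0) [heading=240, draw]
  LT 120: heading 240 -> 0
  FD 12: (-12,0) -> (0,0) [heading=0, draw]
  -- iteration 4/6 --
  FD 14: (0,0) -> (14,0) [heading=0, draw]
  FD 7: (14,0) -> (21,0) [heading=0, draw]
  LT 120: heading 0 -> 120
  FD 12: (21,0) -> (15,10.392) [heading=120, draw]
  -- iteration 5/6 --
  FD 14: (15,10.392) -> (8,22.517) [heading=120, draw]
  FD 7: (8,22.517) -> (4.5,28.579) [heading=120, draw]
  LT 120: heading 120 -> 240
  FD 12: (4.5,28.579) -> (-1.5,18.187) [heading=240, draw]
  -- iteration 6/6 --
  FD 14: (-1.5,18.187) -> (-8.5,6.062) [heading=240, draw]
  FD 7: (-8.5,6.062) -> (-12,0) [heading=240, draw]
  LT 120: heading 240 -> 0
  FD 12: (-12,0) -> (0,0) [heading=0, draw]
]
Final: pos=(0,0), heading=0, 18 segment(s) drawn

Segment endpoints: x in {-12, -12, -8.5, -8.5, -1.5, -1.5, 0, 0, 0, 4.5, 4.5, 8, 8, 14, 14, 15, 15, 21, 21}, y in {0, 0, 0, 0, 0, 0, 0, 6.062, 6.062, 10.392, 10.392, 18.187, 18.187, 22.517, 22.517, 28.579, 28.579}
xmin=-12, ymin=0, xmax=21, ymax=28.579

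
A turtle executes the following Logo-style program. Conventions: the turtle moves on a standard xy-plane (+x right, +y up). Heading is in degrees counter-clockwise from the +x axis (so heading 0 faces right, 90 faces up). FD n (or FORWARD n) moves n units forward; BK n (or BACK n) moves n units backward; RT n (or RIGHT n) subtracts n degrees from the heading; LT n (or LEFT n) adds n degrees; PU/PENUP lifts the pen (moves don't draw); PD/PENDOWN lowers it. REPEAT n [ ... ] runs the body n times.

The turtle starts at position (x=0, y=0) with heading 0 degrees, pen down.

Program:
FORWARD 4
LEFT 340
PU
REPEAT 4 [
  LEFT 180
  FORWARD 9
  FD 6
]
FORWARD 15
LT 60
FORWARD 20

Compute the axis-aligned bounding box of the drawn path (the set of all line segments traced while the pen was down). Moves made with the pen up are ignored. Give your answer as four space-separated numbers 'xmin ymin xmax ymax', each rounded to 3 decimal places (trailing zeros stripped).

Executing turtle program step by step:
Start: pos=(0,0), heading=0, pen down
FD 4: (0,0) -> (4,0) [heading=0, draw]
LT 340: heading 0 -> 340
PU: pen up
REPEAT 4 [
  -- iteration 1/4 --
  LT 180: heading 340 -> 160
  FD 9: (4,0) -> (-4.457,3.078) [heading=160, move]
  FD 6: (-4.457,3.078) -> (-10.095,5.13) [heading=160, move]
  -- iteration 2/4 --
  LT 180: heading 160 -> 340
  FD 9: (-10.095,5.13) -> (-1.638,2.052) [heading=340, move]
  FD 6: (-1.638,2.052) -> (4,0) [heading=340, move]
  -- iteration 3/4 --
  LT 180: heading 340 -> 160
  FD 9: (4,0) -> (-4.457,3.078) [heading=160, move]
  FD 6: (-4.457,3.078) -> (-10.095,5.13) [heading=160, move]
  -- iteration 4/4 --
  LT 180: heading 160 -> 340
  FD 9: (-10.095,5.13) -> (-1.638,2.052) [heading=340, move]
  FD 6: (-1.638,2.052) -> (4,0) [heading=340, move]
]
FD 15: (4,0) -> (18.095,-5.13) [heading=340, move]
LT 60: heading 340 -> 40
FD 20: (18.095,-5.13) -> (33.416,7.725) [heading=40, move]
Final: pos=(33.416,7.725), heading=40, 1 segment(s) drawn

Segment endpoints: x in {0, 4}, y in {0}
xmin=0, ymin=0, xmax=4, ymax=0

Answer: 0 0 4 0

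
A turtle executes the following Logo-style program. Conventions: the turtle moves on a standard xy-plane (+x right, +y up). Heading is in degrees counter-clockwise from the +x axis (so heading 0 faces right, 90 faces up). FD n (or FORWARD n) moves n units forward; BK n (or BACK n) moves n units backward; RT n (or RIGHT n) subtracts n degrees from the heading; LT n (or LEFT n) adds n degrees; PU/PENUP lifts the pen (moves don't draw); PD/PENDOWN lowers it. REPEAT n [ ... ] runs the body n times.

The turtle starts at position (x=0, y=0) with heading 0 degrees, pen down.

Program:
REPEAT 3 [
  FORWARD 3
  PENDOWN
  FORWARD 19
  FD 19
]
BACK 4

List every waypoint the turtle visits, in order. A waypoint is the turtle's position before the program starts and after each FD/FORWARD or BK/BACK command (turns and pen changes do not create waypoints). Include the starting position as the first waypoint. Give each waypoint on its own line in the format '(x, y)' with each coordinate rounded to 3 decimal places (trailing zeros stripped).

Answer: (0, 0)
(3, 0)
(22, 0)
(41, 0)
(44, 0)
(63, 0)
(82, 0)
(85, 0)
(104, 0)
(123, 0)
(119, 0)

Derivation:
Executing turtle program step by step:
Start: pos=(0,0), heading=0, pen down
REPEAT 3 [
  -- iteration 1/3 --
  FD 3: (0,0) -> (3,0) [heading=0, draw]
  PD: pen down
  FD 19: (3,0) -> (22,0) [heading=0, draw]
  FD 19: (22,0) -> (41,0) [heading=0, draw]
  -- iteration 2/3 --
  FD 3: (41,0) -> (44,0) [heading=0, draw]
  PD: pen down
  FD 19: (44,0) -> (63,0) [heading=0, draw]
  FD 19: (63,0) -> (82,0) [heading=0, draw]
  -- iteration 3/3 --
  FD 3: (82,0) -> (85,0) [heading=0, draw]
  PD: pen down
  FD 19: (85,0) -> (104,0) [heading=0, draw]
  FD 19: (104,0) -> (123,0) [heading=0, draw]
]
BK 4: (123,0) -> (119,0) [heading=0, draw]
Final: pos=(119,0), heading=0, 10 segment(s) drawn
Waypoints (11 total):
(0, 0)
(3, 0)
(22, 0)
(41, 0)
(44, 0)
(63, 0)
(82, 0)
(85, 0)
(104, 0)
(123, 0)
(119, 0)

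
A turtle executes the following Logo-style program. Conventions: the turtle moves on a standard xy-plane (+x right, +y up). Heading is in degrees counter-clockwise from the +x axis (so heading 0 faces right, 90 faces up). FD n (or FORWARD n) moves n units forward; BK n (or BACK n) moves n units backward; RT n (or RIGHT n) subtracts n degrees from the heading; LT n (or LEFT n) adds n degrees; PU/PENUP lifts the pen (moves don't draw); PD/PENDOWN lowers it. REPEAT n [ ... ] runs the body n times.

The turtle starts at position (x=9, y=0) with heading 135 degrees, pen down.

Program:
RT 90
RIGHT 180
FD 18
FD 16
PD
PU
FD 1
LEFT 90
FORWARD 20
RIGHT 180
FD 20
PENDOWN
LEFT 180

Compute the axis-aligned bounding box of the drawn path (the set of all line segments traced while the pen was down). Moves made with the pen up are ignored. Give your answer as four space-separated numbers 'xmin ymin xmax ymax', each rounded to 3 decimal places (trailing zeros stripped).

Answer: -15.042 -24.042 9 0

Derivation:
Executing turtle program step by step:
Start: pos=(9,0), heading=135, pen down
RT 90: heading 135 -> 45
RT 180: heading 45 -> 225
FD 18: (9,0) -> (-3.728,-12.728) [heading=225, draw]
FD 16: (-3.728,-12.728) -> (-15.042,-24.042) [heading=225, draw]
PD: pen down
PU: pen up
FD 1: (-15.042,-24.042) -> (-15.749,-24.749) [heading=225, move]
LT 90: heading 225 -> 315
FD 20: (-15.749,-24.749) -> (-1.607,-38.891) [heading=315, move]
RT 180: heading 315 -> 135
FD 20: (-1.607,-38.891) -> (-15.749,-24.749) [heading=135, move]
PD: pen down
LT 180: heading 135 -> 315
Final: pos=(-15.749,-24.749), heading=315, 2 segment(s) drawn

Segment endpoints: x in {-15.042, -3.728, 9}, y in {-24.042, -12.728, 0}
xmin=-15.042, ymin=-24.042, xmax=9, ymax=0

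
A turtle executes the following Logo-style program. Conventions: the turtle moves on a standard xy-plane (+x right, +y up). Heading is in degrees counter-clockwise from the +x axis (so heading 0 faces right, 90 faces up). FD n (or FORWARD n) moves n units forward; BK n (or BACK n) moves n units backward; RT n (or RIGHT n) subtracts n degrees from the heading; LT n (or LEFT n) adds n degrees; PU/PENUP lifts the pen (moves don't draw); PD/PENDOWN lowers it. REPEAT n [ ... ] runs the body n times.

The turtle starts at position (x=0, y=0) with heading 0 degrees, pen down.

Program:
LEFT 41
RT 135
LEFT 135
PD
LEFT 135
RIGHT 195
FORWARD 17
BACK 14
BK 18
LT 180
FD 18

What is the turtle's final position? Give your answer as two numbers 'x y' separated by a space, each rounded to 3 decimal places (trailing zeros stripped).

Answer: -31.202 10.744

Derivation:
Executing turtle program step by step:
Start: pos=(0,0), heading=0, pen down
LT 41: heading 0 -> 41
RT 135: heading 41 -> 266
LT 135: heading 266 -> 41
PD: pen down
LT 135: heading 41 -> 176
RT 195: heading 176 -> 341
FD 17: (0,0) -> (16.074,-5.535) [heading=341, draw]
BK 14: (16.074,-5.535) -> (2.837,-0.977) [heading=341, draw]
BK 18: (2.837,-0.977) -> (-14.183,4.884) [heading=341, draw]
LT 180: heading 341 -> 161
FD 18: (-14.183,4.884) -> (-31.202,10.744) [heading=161, draw]
Final: pos=(-31.202,10.744), heading=161, 4 segment(s) drawn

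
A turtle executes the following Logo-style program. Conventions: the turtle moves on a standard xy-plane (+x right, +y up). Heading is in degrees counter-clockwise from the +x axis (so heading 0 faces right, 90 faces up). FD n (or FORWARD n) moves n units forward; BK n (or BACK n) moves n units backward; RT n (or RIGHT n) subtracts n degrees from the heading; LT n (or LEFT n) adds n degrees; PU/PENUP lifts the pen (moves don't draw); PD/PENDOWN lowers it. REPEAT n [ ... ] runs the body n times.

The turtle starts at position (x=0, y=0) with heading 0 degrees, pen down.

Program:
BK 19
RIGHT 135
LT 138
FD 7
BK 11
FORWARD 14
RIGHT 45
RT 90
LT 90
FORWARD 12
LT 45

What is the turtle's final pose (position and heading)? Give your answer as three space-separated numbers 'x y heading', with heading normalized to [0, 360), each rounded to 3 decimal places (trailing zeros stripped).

Answer: -0.096 -7.506 3

Derivation:
Executing turtle program step by step:
Start: pos=(0,0), heading=0, pen down
BK 19: (0,0) -> (-19,0) [heading=0, draw]
RT 135: heading 0 -> 225
LT 138: heading 225 -> 3
FD 7: (-19,0) -> (-12.01,0.366) [heading=3, draw]
BK 11: (-12.01,0.366) -> (-22.995,-0.209) [heading=3, draw]
FD 14: (-22.995,-0.209) -> (-9.014,0.523) [heading=3, draw]
RT 45: heading 3 -> 318
RT 90: heading 318 -> 228
LT 90: heading 228 -> 318
FD 12: (-9.014,0.523) -> (-0.096,-7.506) [heading=318, draw]
LT 45: heading 318 -> 3
Final: pos=(-0.096,-7.506), heading=3, 5 segment(s) drawn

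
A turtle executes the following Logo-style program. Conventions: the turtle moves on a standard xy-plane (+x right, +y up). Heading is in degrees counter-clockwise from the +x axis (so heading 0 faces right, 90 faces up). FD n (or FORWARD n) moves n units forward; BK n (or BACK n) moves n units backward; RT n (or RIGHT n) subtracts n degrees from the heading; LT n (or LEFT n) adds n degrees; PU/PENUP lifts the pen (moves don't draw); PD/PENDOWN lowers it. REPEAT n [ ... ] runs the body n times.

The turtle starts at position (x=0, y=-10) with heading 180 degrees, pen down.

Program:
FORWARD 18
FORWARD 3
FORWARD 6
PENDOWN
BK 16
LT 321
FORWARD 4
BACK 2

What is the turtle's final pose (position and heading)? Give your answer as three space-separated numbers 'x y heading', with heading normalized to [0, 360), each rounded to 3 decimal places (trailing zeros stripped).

Executing turtle program step by step:
Start: pos=(0,-10), heading=180, pen down
FD 18: (0,-10) -> (-18,-10) [heading=180, draw]
FD 3: (-18,-10) -> (-21,-10) [heading=180, draw]
FD 6: (-21,-10) -> (-27,-10) [heading=180, draw]
PD: pen down
BK 16: (-27,-10) -> (-11,-10) [heading=180, draw]
LT 321: heading 180 -> 141
FD 4: (-11,-10) -> (-14.109,-7.483) [heading=141, draw]
BK 2: (-14.109,-7.483) -> (-12.554,-8.741) [heading=141, draw]
Final: pos=(-12.554,-8.741), heading=141, 6 segment(s) drawn

Answer: -12.554 -8.741 141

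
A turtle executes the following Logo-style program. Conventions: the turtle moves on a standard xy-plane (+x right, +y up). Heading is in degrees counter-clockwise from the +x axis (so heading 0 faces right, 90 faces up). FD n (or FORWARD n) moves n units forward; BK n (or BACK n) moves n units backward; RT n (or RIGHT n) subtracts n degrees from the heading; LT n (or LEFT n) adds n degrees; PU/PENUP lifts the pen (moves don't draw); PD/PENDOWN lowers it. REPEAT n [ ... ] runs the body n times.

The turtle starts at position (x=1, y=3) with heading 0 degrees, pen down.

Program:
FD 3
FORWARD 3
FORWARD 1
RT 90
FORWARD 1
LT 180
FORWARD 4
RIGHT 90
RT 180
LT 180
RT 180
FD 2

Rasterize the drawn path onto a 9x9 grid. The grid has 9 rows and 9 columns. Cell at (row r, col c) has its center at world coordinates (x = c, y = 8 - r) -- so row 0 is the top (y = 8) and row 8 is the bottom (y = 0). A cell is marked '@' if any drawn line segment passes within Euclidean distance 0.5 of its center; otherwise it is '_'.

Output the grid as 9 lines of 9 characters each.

Answer: _________
_________
______@@@
________@
________@
_@@@@@@@@
________@
_________
_________

Derivation:
Segment 0: (1,3) -> (4,3)
Segment 1: (4,3) -> (7,3)
Segment 2: (7,3) -> (8,3)
Segment 3: (8,3) -> (8,2)
Segment 4: (8,2) -> (8,6)
Segment 5: (8,6) -> (6,6)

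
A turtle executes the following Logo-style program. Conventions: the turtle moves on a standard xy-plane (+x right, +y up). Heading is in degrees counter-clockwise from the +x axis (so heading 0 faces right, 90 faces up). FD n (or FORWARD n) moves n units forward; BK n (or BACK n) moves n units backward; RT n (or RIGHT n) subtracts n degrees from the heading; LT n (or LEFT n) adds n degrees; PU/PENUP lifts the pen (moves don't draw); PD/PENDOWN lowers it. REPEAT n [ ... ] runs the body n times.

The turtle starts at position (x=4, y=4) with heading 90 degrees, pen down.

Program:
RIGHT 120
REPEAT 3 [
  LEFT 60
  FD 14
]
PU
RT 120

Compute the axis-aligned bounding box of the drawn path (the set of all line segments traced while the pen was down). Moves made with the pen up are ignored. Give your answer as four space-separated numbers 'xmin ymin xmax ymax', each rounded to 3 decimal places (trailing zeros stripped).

Answer: 4 4 16.124 32

Derivation:
Executing turtle program step by step:
Start: pos=(4,4), heading=90, pen down
RT 120: heading 90 -> 330
REPEAT 3 [
  -- iteration 1/3 --
  LT 60: heading 330 -> 30
  FD 14: (4,4) -> (16.124,11) [heading=30, draw]
  -- iteration 2/3 --
  LT 60: heading 30 -> 90
  FD 14: (16.124,11) -> (16.124,25) [heading=90, draw]
  -- iteration 3/3 --
  LT 60: heading 90 -> 150
  FD 14: (16.124,25) -> (4,32) [heading=150, draw]
]
PU: pen up
RT 120: heading 150 -> 30
Final: pos=(4,32), heading=30, 3 segment(s) drawn

Segment endpoints: x in {4, 16.124}, y in {4, 11, 25, 32}
xmin=4, ymin=4, xmax=16.124, ymax=32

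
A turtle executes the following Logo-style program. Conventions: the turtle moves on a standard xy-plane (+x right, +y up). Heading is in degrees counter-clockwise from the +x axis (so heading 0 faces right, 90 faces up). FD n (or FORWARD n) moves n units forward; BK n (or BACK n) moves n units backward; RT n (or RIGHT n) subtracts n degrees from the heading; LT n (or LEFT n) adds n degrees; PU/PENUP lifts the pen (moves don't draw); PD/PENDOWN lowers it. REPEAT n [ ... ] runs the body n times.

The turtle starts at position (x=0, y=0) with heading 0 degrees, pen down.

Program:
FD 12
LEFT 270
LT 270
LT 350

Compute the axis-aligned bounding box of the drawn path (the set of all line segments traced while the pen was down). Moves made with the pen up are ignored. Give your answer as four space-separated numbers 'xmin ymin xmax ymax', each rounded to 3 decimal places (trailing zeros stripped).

Answer: 0 0 12 0

Derivation:
Executing turtle program step by step:
Start: pos=(0,0), heading=0, pen down
FD 12: (0,0) -> (12,0) [heading=0, draw]
LT 270: heading 0 -> 270
LT 270: heading 270 -> 180
LT 350: heading 180 -> 170
Final: pos=(12,0), heading=170, 1 segment(s) drawn

Segment endpoints: x in {0, 12}, y in {0}
xmin=0, ymin=0, xmax=12, ymax=0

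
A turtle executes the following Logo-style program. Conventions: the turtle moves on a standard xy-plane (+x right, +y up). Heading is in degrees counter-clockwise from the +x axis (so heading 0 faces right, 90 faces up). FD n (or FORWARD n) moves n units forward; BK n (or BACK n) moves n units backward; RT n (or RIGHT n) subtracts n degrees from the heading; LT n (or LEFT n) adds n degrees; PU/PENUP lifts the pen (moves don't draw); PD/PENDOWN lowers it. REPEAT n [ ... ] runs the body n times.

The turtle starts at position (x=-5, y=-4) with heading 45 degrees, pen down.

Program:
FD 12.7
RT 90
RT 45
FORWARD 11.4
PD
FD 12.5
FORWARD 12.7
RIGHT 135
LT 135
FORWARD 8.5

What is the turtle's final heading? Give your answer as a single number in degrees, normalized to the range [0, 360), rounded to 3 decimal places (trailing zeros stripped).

Executing turtle program step by step:
Start: pos=(-5,-4), heading=45, pen down
FD 12.7: (-5,-4) -> (3.98,4.98) [heading=45, draw]
RT 90: heading 45 -> 315
RT 45: heading 315 -> 270
FD 11.4: (3.98,4.98) -> (3.98,-6.42) [heading=270, draw]
PD: pen down
FD 12.5: (3.98,-6.42) -> (3.98,-18.92) [heading=270, draw]
FD 12.7: (3.98,-18.92) -> (3.98,-31.62) [heading=270, draw]
RT 135: heading 270 -> 135
LT 135: heading 135 -> 270
FD 8.5: (3.98,-31.62) -> (3.98,-40.12) [heading=270, draw]
Final: pos=(3.98,-40.12), heading=270, 5 segment(s) drawn

Answer: 270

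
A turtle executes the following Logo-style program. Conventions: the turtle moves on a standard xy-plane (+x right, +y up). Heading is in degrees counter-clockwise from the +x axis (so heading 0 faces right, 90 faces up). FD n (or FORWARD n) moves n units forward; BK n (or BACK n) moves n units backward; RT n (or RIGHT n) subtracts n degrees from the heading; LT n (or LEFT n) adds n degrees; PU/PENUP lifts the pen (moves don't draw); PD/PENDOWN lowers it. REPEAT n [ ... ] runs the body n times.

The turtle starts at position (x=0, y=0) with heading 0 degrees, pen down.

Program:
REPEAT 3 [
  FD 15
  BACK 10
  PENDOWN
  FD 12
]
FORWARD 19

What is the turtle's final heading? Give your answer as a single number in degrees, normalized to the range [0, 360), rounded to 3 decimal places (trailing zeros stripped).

Answer: 0

Derivation:
Executing turtle program step by step:
Start: pos=(0,0), heading=0, pen down
REPEAT 3 [
  -- iteration 1/3 --
  FD 15: (0,0) -> (15,0) [heading=0, draw]
  BK 10: (15,0) -> (5,0) [heading=0, draw]
  PD: pen down
  FD 12: (5,0) -> (17,0) [heading=0, draw]
  -- iteration 2/3 --
  FD 15: (17,0) -> (32,0) [heading=0, draw]
  BK 10: (32,0) -> (22,0) [heading=0, draw]
  PD: pen down
  FD 12: (22,0) -> (34,0) [heading=0, draw]
  -- iteration 3/3 --
  FD 15: (34,0) -> (49,0) [heading=0, draw]
  BK 10: (49,0) -> (39,0) [heading=0, draw]
  PD: pen down
  FD 12: (39,0) -> (51,0) [heading=0, draw]
]
FD 19: (51,0) -> (70,0) [heading=0, draw]
Final: pos=(70,0), heading=0, 10 segment(s) drawn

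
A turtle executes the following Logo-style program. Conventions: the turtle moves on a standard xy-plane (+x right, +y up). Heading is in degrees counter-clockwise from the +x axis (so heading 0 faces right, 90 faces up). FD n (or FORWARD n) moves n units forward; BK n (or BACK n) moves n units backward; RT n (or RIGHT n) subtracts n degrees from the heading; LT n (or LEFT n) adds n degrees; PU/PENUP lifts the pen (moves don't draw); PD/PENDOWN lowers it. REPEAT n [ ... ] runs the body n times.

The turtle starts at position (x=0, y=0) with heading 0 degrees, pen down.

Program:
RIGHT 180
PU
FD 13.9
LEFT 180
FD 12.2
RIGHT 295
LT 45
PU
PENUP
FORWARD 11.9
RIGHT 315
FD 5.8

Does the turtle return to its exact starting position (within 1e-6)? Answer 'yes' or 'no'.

Executing turtle program step by step:
Start: pos=(0,0), heading=0, pen down
RT 180: heading 0 -> 180
PU: pen up
FD 13.9: (0,0) -> (-13.9,0) [heading=180, move]
LT 180: heading 180 -> 0
FD 12.2: (-13.9,0) -> (-1.7,0) [heading=0, move]
RT 295: heading 0 -> 65
LT 45: heading 65 -> 110
PU: pen up
PU: pen up
FD 11.9: (-1.7,0) -> (-5.77,11.182) [heading=110, move]
RT 315: heading 110 -> 155
FD 5.8: (-5.77,11.182) -> (-11.027,13.634) [heading=155, move]
Final: pos=(-11.027,13.634), heading=155, 0 segment(s) drawn

Start position: (0, 0)
Final position: (-11.027, 13.634)
Distance = 17.535; >= 1e-6 -> NOT closed

Answer: no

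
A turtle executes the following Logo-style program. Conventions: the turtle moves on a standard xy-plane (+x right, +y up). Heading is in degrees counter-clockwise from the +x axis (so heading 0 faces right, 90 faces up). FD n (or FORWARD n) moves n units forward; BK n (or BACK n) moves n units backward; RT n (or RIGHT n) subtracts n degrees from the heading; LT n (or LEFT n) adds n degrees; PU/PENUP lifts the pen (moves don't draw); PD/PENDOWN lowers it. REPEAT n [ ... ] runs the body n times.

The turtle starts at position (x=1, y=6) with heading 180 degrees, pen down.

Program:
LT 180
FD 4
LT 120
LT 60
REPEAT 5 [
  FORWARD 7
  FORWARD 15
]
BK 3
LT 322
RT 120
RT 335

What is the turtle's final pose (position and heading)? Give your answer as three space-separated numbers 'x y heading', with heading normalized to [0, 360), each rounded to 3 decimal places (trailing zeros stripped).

Executing turtle program step by step:
Start: pos=(1,6), heading=180, pen down
LT 180: heading 180 -> 0
FD 4: (1,6) -> (5,6) [heading=0, draw]
LT 120: heading 0 -> 120
LT 60: heading 120 -> 180
REPEAT 5 [
  -- iteration 1/5 --
  FD 7: (5,6) -> (-2,6) [heading=180, draw]
  FD 15: (-2,6) -> (-17,6) [heading=180, draw]
  -- iteration 2/5 --
  FD 7: (-17,6) -> (-24,6) [heading=180, draw]
  FD 15: (-24,6) -> (-39,6) [heading=180, draw]
  -- iteration 3/5 --
  FD 7: (-39,6) -> (-46,6) [heading=180, draw]
  FD 15: (-46,6) -> (-61,6) [heading=180, draw]
  -- iteration 4/5 --
  FD 7: (-61,6) -> (-68,6) [heading=180, draw]
  FD 15: (-68,6) -> (-83,6) [heading=180, draw]
  -- iteration 5/5 --
  FD 7: (-83,6) -> (-90,6) [heading=180, draw]
  FD 15: (-90,6) -> (-105,6) [heading=180, draw]
]
BK 3: (-105,6) -> (-102,6) [heading=180, draw]
LT 322: heading 180 -> 142
RT 120: heading 142 -> 22
RT 335: heading 22 -> 47
Final: pos=(-102,6), heading=47, 12 segment(s) drawn

Answer: -102 6 47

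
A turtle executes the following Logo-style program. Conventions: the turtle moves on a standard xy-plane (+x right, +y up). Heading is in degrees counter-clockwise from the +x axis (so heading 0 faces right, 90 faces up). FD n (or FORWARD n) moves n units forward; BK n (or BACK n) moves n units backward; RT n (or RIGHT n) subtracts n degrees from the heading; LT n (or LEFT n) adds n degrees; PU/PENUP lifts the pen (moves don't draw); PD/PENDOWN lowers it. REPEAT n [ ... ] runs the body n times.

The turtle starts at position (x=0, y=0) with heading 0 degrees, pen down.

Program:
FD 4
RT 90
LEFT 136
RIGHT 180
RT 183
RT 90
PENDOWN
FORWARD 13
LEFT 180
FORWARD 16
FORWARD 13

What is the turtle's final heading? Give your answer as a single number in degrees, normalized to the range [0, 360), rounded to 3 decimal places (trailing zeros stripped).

Executing turtle program step by step:
Start: pos=(0,0), heading=0, pen down
FD 4: (0,0) -> (4,0) [heading=0, draw]
RT 90: heading 0 -> 270
LT 136: heading 270 -> 46
RT 180: heading 46 -> 226
RT 183: heading 226 -> 43
RT 90: heading 43 -> 313
PD: pen down
FD 13: (4,0) -> (12.866,-9.508) [heading=313, draw]
LT 180: heading 313 -> 133
FD 16: (12.866,-9.508) -> (1.954,2.194) [heading=133, draw]
FD 13: (1.954,2.194) -> (-6.912,11.702) [heading=133, draw]
Final: pos=(-6.912,11.702), heading=133, 4 segment(s) drawn

Answer: 133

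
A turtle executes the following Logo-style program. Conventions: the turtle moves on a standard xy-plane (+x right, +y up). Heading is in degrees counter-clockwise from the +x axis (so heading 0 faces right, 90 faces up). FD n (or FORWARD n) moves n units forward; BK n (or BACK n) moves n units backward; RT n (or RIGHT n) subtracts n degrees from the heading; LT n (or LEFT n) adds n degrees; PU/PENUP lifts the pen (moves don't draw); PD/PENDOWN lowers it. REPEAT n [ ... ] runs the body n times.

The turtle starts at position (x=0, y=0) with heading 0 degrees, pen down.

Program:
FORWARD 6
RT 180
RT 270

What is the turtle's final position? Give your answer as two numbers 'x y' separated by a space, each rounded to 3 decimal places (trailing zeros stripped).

Answer: 6 0

Derivation:
Executing turtle program step by step:
Start: pos=(0,0), heading=0, pen down
FD 6: (0,0) -> (6,0) [heading=0, draw]
RT 180: heading 0 -> 180
RT 270: heading 180 -> 270
Final: pos=(6,0), heading=270, 1 segment(s) drawn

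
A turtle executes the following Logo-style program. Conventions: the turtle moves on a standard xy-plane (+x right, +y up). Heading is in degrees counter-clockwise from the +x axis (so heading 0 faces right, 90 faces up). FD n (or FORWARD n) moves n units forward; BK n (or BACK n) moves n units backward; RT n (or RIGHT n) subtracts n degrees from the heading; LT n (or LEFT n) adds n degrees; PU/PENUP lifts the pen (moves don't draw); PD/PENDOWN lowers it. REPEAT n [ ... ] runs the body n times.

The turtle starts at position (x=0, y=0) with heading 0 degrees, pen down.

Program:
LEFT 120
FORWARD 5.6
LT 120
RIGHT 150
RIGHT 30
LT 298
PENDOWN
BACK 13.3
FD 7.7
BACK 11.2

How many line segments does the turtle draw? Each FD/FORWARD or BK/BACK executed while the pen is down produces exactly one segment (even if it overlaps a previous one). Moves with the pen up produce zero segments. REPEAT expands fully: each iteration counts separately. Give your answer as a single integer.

Answer: 4

Derivation:
Executing turtle program step by step:
Start: pos=(0,0), heading=0, pen down
LT 120: heading 0 -> 120
FD 5.6: (0,0) -> (-2.8,4.85) [heading=120, draw]
LT 120: heading 120 -> 240
RT 150: heading 240 -> 90
RT 30: heading 90 -> 60
LT 298: heading 60 -> 358
PD: pen down
BK 13.3: (-2.8,4.85) -> (-16.092,5.314) [heading=358, draw]
FD 7.7: (-16.092,5.314) -> (-8.397,5.045) [heading=358, draw]
BK 11.2: (-8.397,5.045) -> (-19.59,5.436) [heading=358, draw]
Final: pos=(-19.59,5.436), heading=358, 4 segment(s) drawn
Segments drawn: 4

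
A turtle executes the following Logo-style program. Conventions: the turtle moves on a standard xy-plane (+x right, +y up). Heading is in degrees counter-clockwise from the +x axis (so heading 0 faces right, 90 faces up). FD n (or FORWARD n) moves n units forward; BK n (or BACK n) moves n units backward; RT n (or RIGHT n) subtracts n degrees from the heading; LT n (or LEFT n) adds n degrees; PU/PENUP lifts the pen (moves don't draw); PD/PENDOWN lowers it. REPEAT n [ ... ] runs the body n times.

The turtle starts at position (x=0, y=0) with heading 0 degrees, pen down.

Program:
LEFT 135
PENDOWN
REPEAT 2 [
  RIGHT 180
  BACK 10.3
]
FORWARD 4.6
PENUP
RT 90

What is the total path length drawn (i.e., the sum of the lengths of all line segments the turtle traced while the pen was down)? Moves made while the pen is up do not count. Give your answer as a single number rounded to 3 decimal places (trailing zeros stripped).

Executing turtle program step by step:
Start: pos=(0,0), heading=0, pen down
LT 135: heading 0 -> 135
PD: pen down
REPEAT 2 [
  -- iteration 1/2 --
  RT 180: heading 135 -> 315
  BK 10.3: (0,0) -> (-7.283,7.283) [heading=315, draw]
  -- iteration 2/2 --
  RT 180: heading 315 -> 135
  BK 10.3: (-7.283,7.283) -> (0,0) [heading=135, draw]
]
FD 4.6: (0,0) -> (-3.253,3.253) [heading=135, draw]
PU: pen up
RT 90: heading 135 -> 45
Final: pos=(-3.253,3.253), heading=45, 3 segment(s) drawn

Segment lengths:
  seg 1: (0,0) -> (-7.283,7.283), length = 10.3
  seg 2: (-7.283,7.283) -> (0,0), length = 10.3
  seg 3: (0,0) -> (-3.253,3.253), length = 4.6
Total = 25.2

Answer: 25.2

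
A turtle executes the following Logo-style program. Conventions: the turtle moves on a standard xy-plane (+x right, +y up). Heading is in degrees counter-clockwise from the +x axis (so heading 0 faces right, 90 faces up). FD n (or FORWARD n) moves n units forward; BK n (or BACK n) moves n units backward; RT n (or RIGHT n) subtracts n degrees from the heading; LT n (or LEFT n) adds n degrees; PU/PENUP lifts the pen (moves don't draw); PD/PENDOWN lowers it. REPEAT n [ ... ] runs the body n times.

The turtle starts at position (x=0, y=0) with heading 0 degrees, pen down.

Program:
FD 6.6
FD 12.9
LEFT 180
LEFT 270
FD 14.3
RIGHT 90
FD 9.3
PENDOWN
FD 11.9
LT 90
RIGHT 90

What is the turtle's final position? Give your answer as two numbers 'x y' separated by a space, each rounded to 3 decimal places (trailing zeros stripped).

Answer: 40.7 14.3

Derivation:
Executing turtle program step by step:
Start: pos=(0,0), heading=0, pen down
FD 6.6: (0,0) -> (6.6,0) [heading=0, draw]
FD 12.9: (6.6,0) -> (19.5,0) [heading=0, draw]
LT 180: heading 0 -> 180
LT 270: heading 180 -> 90
FD 14.3: (19.5,0) -> (19.5,14.3) [heading=90, draw]
RT 90: heading 90 -> 0
FD 9.3: (19.5,14.3) -> (28.8,14.3) [heading=0, draw]
PD: pen down
FD 11.9: (28.8,14.3) -> (40.7,14.3) [heading=0, draw]
LT 90: heading 0 -> 90
RT 90: heading 90 -> 0
Final: pos=(40.7,14.3), heading=0, 5 segment(s) drawn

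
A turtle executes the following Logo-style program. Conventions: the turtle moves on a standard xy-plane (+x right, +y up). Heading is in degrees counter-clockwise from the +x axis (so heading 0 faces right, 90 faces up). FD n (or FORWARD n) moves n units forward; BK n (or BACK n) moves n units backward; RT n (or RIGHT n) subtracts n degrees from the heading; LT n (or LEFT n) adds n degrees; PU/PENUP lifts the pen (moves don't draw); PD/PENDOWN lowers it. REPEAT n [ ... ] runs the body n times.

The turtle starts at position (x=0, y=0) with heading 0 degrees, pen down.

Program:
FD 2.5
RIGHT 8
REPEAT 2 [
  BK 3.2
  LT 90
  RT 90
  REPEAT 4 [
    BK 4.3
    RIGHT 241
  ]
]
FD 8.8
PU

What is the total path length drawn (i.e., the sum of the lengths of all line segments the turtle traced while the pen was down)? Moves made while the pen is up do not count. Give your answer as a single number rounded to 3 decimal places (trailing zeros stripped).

Answer: 52.1

Derivation:
Executing turtle program step by step:
Start: pos=(0,0), heading=0, pen down
FD 2.5: (0,0) -> (2.5,0) [heading=0, draw]
RT 8: heading 0 -> 352
REPEAT 2 [
  -- iteration 1/2 --
  BK 3.2: (2.5,0) -> (-0.669,0.445) [heading=352, draw]
  LT 90: heading 352 -> 82
  RT 90: heading 82 -> 352
  REPEAT 4 [
    -- iteration 1/4 --
    BK 4.3: (-0.669,0.445) -> (-4.927,1.044) [heading=352, draw]
    RT 241: heading 352 -> 111
    -- iteration 2/4 --
    BK 4.3: (-4.927,1.044) -> (-3.386,-2.971) [heading=111, draw]
    RT 241: heading 111 -> 230
    -- iteration 3/4 --
    BK 4.3: (-3.386,-2.971) -> (-0.622,0.323) [heading=230, draw]
    RT 241: heading 230 -> 349
    -- iteration 4/4 --
    BK 4.3: (-0.622,0.323) -> (-4.843,1.144) [heading=349, draw]
    RT 241: heading 349 -> 108
  ]
  -- iteration 2/2 --
  BK 3.2: (-4.843,1.144) -> (-3.854,-1.9) [heading=108, draw]
  LT 90: heading 108 -> 198
  RT 90: heading 198 -> 108
  REPEAT 4 [
    -- iteration 1/4 --
    BK 4.3: (-3.854,-1.9) -> (-2.525,-5.989) [heading=108, draw]
    RT 241: heading 108 -> 227
    -- iteration 2/4 --
    BK 4.3: (-2.525,-5.989) -> (0.407,-2.844) [heading=227, draw]
    RT 241: heading 227 -> 346
    -- iteration 3/4 --
    BK 4.3: (0.407,-2.844) -> (-3.765,-1.804) [heading=346, draw]
    RT 241: heading 346 -> 105
    -- iteration 4/4 --
    BK 4.3: (-3.765,-1.804) -> (-2.652,-5.957) [heading=105, draw]
    RT 241: heading 105 -> 224
  ]
]
FD 8.8: (-2.652,-5.957) -> (-8.982,-12.07) [heading=224, draw]
PU: pen up
Final: pos=(-8.982,-12.07), heading=224, 12 segment(s) drawn

Segment lengths:
  seg 1: (0,0) -> (2.5,0), length = 2.5
  seg 2: (2.5,0) -> (-0.669,0.445), length = 3.2
  seg 3: (-0.669,0.445) -> (-4.927,1.044), length = 4.3
  seg 4: (-4.927,1.044) -> (-3.386,-2.971), length = 4.3
  seg 5: (-3.386,-2.971) -> (-0.622,0.323), length = 4.3
  seg 6: (-0.622,0.323) -> (-4.843,1.144), length = 4.3
  seg 7: (-4.843,1.144) -> (-3.854,-1.9), length = 3.2
  seg 8: (-3.854,-1.9) -> (-2.525,-5.989), length = 4.3
  seg 9: (-2.525,-5.989) -> (0.407,-2.844), length = 4.3
  seg 10: (0.407,-2.844) -> (-3.765,-1.804), length = 4.3
  seg 11: (-3.765,-1.804) -> (-2.652,-5.957), length = 4.3
  seg 12: (-2.652,-5.957) -> (-8.982,-12.07), length = 8.8
Total = 52.1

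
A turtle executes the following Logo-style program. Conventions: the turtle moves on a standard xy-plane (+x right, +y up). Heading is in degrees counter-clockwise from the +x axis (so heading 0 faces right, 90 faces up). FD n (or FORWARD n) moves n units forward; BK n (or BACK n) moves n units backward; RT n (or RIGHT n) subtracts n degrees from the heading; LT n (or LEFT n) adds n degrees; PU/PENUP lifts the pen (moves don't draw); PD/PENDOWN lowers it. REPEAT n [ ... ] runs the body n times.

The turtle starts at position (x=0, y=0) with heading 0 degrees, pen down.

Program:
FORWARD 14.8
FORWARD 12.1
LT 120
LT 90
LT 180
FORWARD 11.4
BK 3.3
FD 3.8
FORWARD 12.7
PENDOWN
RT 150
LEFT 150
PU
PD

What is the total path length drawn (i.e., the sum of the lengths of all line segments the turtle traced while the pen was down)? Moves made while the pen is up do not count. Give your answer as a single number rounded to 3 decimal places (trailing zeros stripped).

Answer: 58.1

Derivation:
Executing turtle program step by step:
Start: pos=(0,0), heading=0, pen down
FD 14.8: (0,0) -> (14.8,0) [heading=0, draw]
FD 12.1: (14.8,0) -> (26.9,0) [heading=0, draw]
LT 120: heading 0 -> 120
LT 90: heading 120 -> 210
LT 180: heading 210 -> 30
FD 11.4: (26.9,0) -> (36.773,5.7) [heading=30, draw]
BK 3.3: (36.773,5.7) -> (33.915,4.05) [heading=30, draw]
FD 3.8: (33.915,4.05) -> (37.206,5.95) [heading=30, draw]
FD 12.7: (37.206,5.95) -> (48.204,12.3) [heading=30, draw]
PD: pen down
RT 150: heading 30 -> 240
LT 150: heading 240 -> 30
PU: pen up
PD: pen down
Final: pos=(48.204,12.3), heading=30, 6 segment(s) drawn

Segment lengths:
  seg 1: (0,0) -> (14.8,0), length = 14.8
  seg 2: (14.8,0) -> (26.9,0), length = 12.1
  seg 3: (26.9,0) -> (36.773,5.7), length = 11.4
  seg 4: (36.773,5.7) -> (33.915,4.05), length = 3.3
  seg 5: (33.915,4.05) -> (37.206,5.95), length = 3.8
  seg 6: (37.206,5.95) -> (48.204,12.3), length = 12.7
Total = 58.1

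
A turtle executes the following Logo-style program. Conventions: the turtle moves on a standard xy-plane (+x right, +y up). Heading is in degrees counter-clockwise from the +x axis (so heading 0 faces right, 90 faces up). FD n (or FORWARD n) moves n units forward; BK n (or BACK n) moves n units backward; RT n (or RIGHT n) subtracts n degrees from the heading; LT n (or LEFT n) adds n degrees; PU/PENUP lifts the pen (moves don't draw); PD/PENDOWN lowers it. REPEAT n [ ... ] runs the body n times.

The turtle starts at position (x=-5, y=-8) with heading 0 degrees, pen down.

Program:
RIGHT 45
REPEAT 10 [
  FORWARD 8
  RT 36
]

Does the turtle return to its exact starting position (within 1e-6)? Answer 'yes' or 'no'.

Answer: yes

Derivation:
Executing turtle program step by step:
Start: pos=(-5,-8), heading=0, pen down
RT 45: heading 0 -> 315
REPEAT 10 [
  -- iteration 1/10 --
  FD 8: (-5,-8) -> (0.657,-13.657) [heading=315, draw]
  RT 36: heading 315 -> 279
  -- iteration 2/10 --
  FD 8: (0.657,-13.657) -> (1.908,-21.558) [heading=279, draw]
  RT 36: heading 279 -> 243
  -- iteration 3/10 --
  FD 8: (1.908,-21.558) -> (-1.724,-28.686) [heading=243, draw]
  RT 36: heading 243 -> 207
  -- iteration 4/10 --
  FD 8: (-1.724,-28.686) -> (-8.852,-32.318) [heading=207, draw]
  RT 36: heading 207 -> 171
  -- iteration 5/10 --
  FD 8: (-8.852,-32.318) -> (-16.753,-31.067) [heading=171, draw]
  RT 36: heading 171 -> 135
  -- iteration 6/10 --
  FD 8: (-16.753,-31.067) -> (-22.41,-25.41) [heading=135, draw]
  RT 36: heading 135 -> 99
  -- iteration 7/10 --
  FD 8: (-22.41,-25.41) -> (-23.661,-17.509) [heading=99, draw]
  RT 36: heading 99 -> 63
  -- iteration 8/10 --
  FD 8: (-23.661,-17.509) -> (-20.03,-10.38) [heading=63, draw]
  RT 36: heading 63 -> 27
  -- iteration 9/10 --
  FD 8: (-20.03,-10.38) -> (-12.902,-6.749) [heading=27, draw]
  RT 36: heading 27 -> 351
  -- iteration 10/10 --
  FD 8: (-12.902,-6.749) -> (-5,-8) [heading=351, draw]
  RT 36: heading 351 -> 315
]
Final: pos=(-5,-8), heading=315, 10 segment(s) drawn

Start position: (-5, -8)
Final position: (-5, -8)
Distance = 0; < 1e-6 -> CLOSED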